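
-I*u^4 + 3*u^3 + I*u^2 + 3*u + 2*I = (u - I)*(u + I)*(u + 2*I)*(-I*u + 1)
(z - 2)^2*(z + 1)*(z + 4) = z^4 + z^3 - 12*z^2 + 4*z + 16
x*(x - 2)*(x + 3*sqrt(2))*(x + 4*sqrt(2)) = x^4 - 2*x^3 + 7*sqrt(2)*x^3 - 14*sqrt(2)*x^2 + 24*x^2 - 48*x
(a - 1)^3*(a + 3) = a^4 - 6*a^2 + 8*a - 3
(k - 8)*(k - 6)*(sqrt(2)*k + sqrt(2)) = sqrt(2)*k^3 - 13*sqrt(2)*k^2 + 34*sqrt(2)*k + 48*sqrt(2)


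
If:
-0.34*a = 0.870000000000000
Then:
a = -2.56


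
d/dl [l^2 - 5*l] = 2*l - 5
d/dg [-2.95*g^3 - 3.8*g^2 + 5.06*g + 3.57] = -8.85*g^2 - 7.6*g + 5.06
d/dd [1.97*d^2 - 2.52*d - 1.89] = 3.94*d - 2.52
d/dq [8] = 0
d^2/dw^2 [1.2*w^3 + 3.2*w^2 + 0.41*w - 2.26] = 7.2*w + 6.4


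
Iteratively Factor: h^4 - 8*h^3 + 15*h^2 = (h)*(h^3 - 8*h^2 + 15*h) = h^2*(h^2 - 8*h + 15) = h^2*(h - 5)*(h - 3)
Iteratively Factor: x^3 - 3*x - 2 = (x - 2)*(x^2 + 2*x + 1) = (x - 2)*(x + 1)*(x + 1)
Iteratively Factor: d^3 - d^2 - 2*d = (d + 1)*(d^2 - 2*d) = d*(d + 1)*(d - 2)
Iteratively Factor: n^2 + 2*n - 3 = (n - 1)*(n + 3)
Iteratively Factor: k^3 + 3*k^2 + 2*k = (k + 2)*(k^2 + k) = (k + 1)*(k + 2)*(k)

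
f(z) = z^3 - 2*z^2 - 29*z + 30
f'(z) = 3*z^2 - 4*z - 29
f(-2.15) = 73.17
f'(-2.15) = -6.53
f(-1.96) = 71.63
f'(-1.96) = -9.64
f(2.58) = -40.96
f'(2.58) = -19.35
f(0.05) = 28.55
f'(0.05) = -29.19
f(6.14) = 8.02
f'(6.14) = 59.54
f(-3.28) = 68.32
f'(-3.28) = 16.40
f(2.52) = -39.78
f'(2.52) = -20.03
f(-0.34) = 39.59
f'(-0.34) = -27.29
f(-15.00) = -3360.00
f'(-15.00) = 706.00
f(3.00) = -48.00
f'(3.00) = -14.00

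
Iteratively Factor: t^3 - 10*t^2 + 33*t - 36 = (t - 3)*(t^2 - 7*t + 12) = (t - 4)*(t - 3)*(t - 3)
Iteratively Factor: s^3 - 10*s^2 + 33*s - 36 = (s - 3)*(s^2 - 7*s + 12) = (s - 3)^2*(s - 4)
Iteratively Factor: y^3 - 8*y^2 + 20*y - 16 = (y - 2)*(y^2 - 6*y + 8) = (y - 2)^2*(y - 4)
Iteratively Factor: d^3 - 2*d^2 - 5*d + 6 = (d + 2)*(d^2 - 4*d + 3) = (d - 3)*(d + 2)*(d - 1)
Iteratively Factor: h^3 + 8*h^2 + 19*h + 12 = (h + 1)*(h^2 + 7*h + 12) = (h + 1)*(h + 3)*(h + 4)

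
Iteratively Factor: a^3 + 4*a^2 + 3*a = (a + 3)*(a^2 + a) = (a + 1)*(a + 3)*(a)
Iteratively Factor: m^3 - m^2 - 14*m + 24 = (m - 2)*(m^2 + m - 12) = (m - 2)*(m + 4)*(m - 3)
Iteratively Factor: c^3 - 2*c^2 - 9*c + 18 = (c - 3)*(c^2 + c - 6) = (c - 3)*(c - 2)*(c + 3)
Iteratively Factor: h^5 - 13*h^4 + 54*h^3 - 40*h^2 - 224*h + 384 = (h - 3)*(h^4 - 10*h^3 + 24*h^2 + 32*h - 128) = (h - 3)*(h + 2)*(h^3 - 12*h^2 + 48*h - 64) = (h - 4)*(h - 3)*(h + 2)*(h^2 - 8*h + 16) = (h - 4)^2*(h - 3)*(h + 2)*(h - 4)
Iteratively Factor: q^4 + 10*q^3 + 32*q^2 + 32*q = (q + 4)*(q^3 + 6*q^2 + 8*q) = (q + 2)*(q + 4)*(q^2 + 4*q) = q*(q + 2)*(q + 4)*(q + 4)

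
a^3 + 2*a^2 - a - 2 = (a - 1)*(a + 1)*(a + 2)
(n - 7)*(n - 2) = n^2 - 9*n + 14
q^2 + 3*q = q*(q + 3)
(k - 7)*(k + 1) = k^2 - 6*k - 7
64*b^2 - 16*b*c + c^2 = (-8*b + c)^2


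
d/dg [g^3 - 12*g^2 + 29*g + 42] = 3*g^2 - 24*g + 29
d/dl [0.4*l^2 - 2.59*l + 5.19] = 0.8*l - 2.59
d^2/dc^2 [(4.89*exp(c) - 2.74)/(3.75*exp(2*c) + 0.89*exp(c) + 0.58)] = (68.765625*exp(4*c) - 170.445375*exp(3*c) - 91.24875*exp(2*c) + 19.143428*exp(c) + 3.059384)*exp(c)/(52.734375*exp(6*c) + 37.546875*exp(5*c) + 33.379875*exp(4*c) + 12.319469*exp(3*c) + 5.162754*exp(2*c) + 0.898188*exp(c) + 0.195112)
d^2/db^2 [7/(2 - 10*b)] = -175/(5*b - 1)^3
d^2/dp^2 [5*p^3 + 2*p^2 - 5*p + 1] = 30*p + 4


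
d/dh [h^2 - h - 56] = 2*h - 1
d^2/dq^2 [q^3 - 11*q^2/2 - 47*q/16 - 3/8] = 6*q - 11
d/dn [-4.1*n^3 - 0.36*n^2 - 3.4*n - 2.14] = -12.3*n^2 - 0.72*n - 3.4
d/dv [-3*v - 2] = -3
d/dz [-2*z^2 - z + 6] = -4*z - 1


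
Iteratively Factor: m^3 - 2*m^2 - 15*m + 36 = (m - 3)*(m^2 + m - 12) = (m - 3)*(m + 4)*(m - 3)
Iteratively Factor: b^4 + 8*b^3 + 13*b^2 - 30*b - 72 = (b + 3)*(b^3 + 5*b^2 - 2*b - 24) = (b + 3)^2*(b^2 + 2*b - 8) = (b + 3)^2*(b + 4)*(b - 2)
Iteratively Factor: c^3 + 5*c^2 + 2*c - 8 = (c + 2)*(c^2 + 3*c - 4) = (c + 2)*(c + 4)*(c - 1)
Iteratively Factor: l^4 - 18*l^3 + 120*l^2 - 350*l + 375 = (l - 5)*(l^3 - 13*l^2 + 55*l - 75) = (l - 5)*(l - 3)*(l^2 - 10*l + 25) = (l - 5)^2*(l - 3)*(l - 5)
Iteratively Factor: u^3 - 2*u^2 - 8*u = (u - 4)*(u^2 + 2*u) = (u - 4)*(u + 2)*(u)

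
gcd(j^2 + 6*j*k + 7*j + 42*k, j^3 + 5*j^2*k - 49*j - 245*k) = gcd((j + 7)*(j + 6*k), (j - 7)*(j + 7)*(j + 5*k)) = j + 7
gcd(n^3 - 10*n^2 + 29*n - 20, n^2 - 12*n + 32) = n - 4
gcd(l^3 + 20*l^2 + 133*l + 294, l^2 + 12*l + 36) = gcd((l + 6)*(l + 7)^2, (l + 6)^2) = l + 6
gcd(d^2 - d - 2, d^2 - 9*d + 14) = d - 2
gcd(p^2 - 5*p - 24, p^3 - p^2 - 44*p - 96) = p^2 - 5*p - 24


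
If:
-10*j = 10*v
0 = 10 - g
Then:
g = 10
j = -v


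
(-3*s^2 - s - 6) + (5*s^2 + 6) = 2*s^2 - s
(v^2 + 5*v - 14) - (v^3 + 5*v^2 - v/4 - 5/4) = -v^3 - 4*v^2 + 21*v/4 - 51/4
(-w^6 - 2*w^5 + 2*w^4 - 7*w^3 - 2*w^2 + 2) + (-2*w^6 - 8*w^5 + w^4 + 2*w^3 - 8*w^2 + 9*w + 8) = -3*w^6 - 10*w^5 + 3*w^4 - 5*w^3 - 10*w^2 + 9*w + 10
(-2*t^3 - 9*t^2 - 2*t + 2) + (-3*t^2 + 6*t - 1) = -2*t^3 - 12*t^2 + 4*t + 1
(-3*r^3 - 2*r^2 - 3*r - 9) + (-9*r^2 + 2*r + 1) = -3*r^3 - 11*r^2 - r - 8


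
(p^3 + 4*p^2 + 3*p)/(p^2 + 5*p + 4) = p*(p + 3)/(p + 4)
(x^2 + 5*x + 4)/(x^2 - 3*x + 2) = (x^2 + 5*x + 4)/(x^2 - 3*x + 2)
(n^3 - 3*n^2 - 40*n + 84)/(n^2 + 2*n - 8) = (n^2 - n - 42)/(n + 4)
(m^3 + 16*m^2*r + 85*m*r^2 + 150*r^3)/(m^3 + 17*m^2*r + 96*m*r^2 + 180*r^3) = (m + 5*r)/(m + 6*r)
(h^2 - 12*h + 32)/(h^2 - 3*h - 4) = (h - 8)/(h + 1)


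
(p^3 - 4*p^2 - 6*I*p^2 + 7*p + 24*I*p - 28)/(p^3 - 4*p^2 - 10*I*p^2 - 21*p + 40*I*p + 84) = (p + I)/(p - 3*I)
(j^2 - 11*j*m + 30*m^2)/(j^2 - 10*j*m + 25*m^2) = (j - 6*m)/(j - 5*m)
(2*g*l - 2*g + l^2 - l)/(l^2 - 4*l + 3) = (2*g + l)/(l - 3)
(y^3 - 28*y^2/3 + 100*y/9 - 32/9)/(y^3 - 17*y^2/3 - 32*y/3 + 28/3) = (3*y^2 - 26*y + 16)/(3*(y^2 - 5*y - 14))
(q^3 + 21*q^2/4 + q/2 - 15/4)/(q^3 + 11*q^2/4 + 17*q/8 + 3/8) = 2*(4*q^2 + 17*q - 15)/(8*q^2 + 14*q + 3)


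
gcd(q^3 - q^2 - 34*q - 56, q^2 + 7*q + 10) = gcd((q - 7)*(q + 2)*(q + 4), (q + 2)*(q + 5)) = q + 2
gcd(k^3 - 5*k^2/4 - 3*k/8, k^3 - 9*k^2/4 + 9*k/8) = k^2 - 3*k/2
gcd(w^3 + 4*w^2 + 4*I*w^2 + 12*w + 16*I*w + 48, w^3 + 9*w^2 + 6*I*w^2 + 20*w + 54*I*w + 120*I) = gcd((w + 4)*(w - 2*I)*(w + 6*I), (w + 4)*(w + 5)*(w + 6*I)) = w^2 + w*(4 + 6*I) + 24*I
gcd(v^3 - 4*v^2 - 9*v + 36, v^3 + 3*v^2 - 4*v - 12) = v + 3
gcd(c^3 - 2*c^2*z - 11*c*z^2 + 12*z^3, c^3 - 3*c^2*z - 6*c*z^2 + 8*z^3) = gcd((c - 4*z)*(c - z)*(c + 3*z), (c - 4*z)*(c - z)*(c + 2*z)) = c^2 - 5*c*z + 4*z^2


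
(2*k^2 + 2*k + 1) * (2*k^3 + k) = 4*k^5 + 4*k^4 + 4*k^3 + 2*k^2 + k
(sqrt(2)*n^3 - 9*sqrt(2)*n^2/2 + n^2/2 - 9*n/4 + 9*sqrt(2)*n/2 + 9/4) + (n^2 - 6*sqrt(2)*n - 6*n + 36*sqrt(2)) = sqrt(2)*n^3 - 9*sqrt(2)*n^2/2 + 3*n^2/2 - 33*n/4 - 3*sqrt(2)*n/2 + 9/4 + 36*sqrt(2)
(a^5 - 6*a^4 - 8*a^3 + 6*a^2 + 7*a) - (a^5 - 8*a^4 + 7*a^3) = 2*a^4 - 15*a^3 + 6*a^2 + 7*a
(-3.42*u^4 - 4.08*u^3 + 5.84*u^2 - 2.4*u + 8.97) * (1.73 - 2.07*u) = 7.0794*u^5 + 2.529*u^4 - 19.1472*u^3 + 15.0712*u^2 - 22.7199*u + 15.5181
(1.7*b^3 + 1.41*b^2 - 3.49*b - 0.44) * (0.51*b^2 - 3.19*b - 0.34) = 0.867*b^5 - 4.7039*b^4 - 6.8558*b^3 + 10.4293*b^2 + 2.5902*b + 0.1496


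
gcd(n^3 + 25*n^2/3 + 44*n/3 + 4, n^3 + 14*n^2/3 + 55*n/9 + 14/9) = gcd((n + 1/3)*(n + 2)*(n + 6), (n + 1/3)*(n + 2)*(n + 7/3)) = n^2 + 7*n/3 + 2/3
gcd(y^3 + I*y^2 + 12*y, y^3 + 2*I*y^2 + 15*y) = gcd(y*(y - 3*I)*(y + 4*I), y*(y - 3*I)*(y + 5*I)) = y^2 - 3*I*y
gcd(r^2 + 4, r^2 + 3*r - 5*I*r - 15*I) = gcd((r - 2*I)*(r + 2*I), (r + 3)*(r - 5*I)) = 1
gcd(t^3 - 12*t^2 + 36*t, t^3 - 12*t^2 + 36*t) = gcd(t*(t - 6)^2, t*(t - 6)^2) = t^3 - 12*t^2 + 36*t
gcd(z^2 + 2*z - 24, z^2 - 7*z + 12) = z - 4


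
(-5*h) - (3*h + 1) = -8*h - 1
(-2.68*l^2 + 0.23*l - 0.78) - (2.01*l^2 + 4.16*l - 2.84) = -4.69*l^2 - 3.93*l + 2.06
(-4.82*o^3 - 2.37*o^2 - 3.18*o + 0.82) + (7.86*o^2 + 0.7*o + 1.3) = -4.82*o^3 + 5.49*o^2 - 2.48*o + 2.12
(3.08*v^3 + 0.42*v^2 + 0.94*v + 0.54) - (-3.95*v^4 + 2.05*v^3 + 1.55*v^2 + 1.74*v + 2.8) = 3.95*v^4 + 1.03*v^3 - 1.13*v^2 - 0.8*v - 2.26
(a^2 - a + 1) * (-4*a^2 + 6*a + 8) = -4*a^4 + 10*a^3 - 2*a^2 - 2*a + 8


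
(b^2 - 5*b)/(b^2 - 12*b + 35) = b/(b - 7)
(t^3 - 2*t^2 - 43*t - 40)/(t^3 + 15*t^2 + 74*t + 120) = (t^2 - 7*t - 8)/(t^2 + 10*t + 24)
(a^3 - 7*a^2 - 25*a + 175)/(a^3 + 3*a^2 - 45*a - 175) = (a - 5)/(a + 5)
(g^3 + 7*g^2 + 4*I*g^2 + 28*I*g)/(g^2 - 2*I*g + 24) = g*(g + 7)/(g - 6*I)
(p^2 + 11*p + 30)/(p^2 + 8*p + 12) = (p + 5)/(p + 2)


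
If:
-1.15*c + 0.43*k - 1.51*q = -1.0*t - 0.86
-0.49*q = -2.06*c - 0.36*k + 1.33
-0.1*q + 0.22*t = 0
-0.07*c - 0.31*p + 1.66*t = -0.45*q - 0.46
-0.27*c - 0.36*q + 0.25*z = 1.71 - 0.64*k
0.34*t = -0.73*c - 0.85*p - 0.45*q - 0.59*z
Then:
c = 1.26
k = -9.63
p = -16.21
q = -4.48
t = -2.04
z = 26.39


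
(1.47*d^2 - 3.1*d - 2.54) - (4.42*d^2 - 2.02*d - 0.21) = -2.95*d^2 - 1.08*d - 2.33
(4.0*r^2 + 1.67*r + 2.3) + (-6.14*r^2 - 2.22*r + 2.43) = -2.14*r^2 - 0.55*r + 4.73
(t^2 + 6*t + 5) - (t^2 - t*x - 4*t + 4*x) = t*x + 10*t - 4*x + 5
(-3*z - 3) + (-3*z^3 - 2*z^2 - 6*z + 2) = -3*z^3 - 2*z^2 - 9*z - 1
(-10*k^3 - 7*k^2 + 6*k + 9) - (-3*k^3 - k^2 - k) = -7*k^3 - 6*k^2 + 7*k + 9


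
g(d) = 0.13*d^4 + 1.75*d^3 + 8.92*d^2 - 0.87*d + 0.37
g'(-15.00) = -842.22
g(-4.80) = 85.54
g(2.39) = 77.38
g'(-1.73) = -18.71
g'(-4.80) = -23.05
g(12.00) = 6994.09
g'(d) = 0.52*d^3 + 5.25*d^2 + 17.84*d - 0.87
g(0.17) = 0.49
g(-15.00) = 2695.42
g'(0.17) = 2.32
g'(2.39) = 78.86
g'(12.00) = 1867.77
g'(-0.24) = -4.86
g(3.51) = 202.62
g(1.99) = 49.79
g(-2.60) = 38.11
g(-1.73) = 20.68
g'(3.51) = 148.92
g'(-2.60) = -20.90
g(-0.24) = 1.07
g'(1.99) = 59.52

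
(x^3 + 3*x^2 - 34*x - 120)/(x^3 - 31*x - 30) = (x + 4)/(x + 1)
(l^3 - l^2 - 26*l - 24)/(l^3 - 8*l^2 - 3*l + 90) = (l^2 + 5*l + 4)/(l^2 - 2*l - 15)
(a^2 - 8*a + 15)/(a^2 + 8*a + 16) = (a^2 - 8*a + 15)/(a^2 + 8*a + 16)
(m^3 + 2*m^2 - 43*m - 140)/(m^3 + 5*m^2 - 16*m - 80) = (m - 7)/(m - 4)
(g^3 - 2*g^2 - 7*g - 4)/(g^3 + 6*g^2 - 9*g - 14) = (g^2 - 3*g - 4)/(g^2 + 5*g - 14)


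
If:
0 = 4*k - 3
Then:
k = 3/4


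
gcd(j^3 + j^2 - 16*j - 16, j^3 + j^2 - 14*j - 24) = j - 4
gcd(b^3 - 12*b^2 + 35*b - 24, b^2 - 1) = b - 1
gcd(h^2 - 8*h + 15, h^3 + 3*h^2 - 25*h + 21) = h - 3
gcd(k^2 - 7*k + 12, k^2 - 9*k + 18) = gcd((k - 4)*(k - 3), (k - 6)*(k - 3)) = k - 3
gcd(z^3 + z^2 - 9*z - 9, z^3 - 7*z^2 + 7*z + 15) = z^2 - 2*z - 3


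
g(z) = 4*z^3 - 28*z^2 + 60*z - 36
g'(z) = 12*z^2 - 56*z + 60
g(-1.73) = -244.31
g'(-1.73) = 192.79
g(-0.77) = -100.63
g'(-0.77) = 110.23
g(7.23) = 445.89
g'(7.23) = 282.39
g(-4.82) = -1423.63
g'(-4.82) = 608.71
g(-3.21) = -649.42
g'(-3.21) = 363.41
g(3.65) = 4.48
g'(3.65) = 15.47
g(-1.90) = -278.52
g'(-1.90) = 209.72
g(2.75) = 0.44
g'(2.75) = -3.25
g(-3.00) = -576.00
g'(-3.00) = 336.00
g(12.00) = 3564.00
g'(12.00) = 1116.00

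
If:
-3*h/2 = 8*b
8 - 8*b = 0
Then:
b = 1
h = -16/3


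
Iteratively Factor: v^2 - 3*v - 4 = (v + 1)*(v - 4)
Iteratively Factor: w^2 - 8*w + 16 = (w - 4)*(w - 4)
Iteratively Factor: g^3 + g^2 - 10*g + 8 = (g + 4)*(g^2 - 3*g + 2) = (g - 1)*(g + 4)*(g - 2)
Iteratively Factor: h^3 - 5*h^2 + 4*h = (h - 1)*(h^2 - 4*h) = (h - 4)*(h - 1)*(h)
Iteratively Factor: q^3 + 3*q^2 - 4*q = (q + 4)*(q^2 - q) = (q - 1)*(q + 4)*(q)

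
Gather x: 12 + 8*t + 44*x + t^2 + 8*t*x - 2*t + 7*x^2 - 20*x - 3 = t^2 + 6*t + 7*x^2 + x*(8*t + 24) + 9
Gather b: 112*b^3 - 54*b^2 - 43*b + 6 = 112*b^3 - 54*b^2 - 43*b + 6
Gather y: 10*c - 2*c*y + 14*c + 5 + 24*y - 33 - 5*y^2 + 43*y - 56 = 24*c - 5*y^2 + y*(67 - 2*c) - 84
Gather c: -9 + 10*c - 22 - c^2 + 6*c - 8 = -c^2 + 16*c - 39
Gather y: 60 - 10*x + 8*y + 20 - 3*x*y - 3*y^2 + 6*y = -10*x - 3*y^2 + y*(14 - 3*x) + 80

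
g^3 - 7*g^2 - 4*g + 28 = (g - 7)*(g - 2)*(g + 2)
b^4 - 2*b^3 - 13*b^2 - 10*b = b*(b - 5)*(b + 1)*(b + 2)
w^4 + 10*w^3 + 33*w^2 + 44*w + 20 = (w + 1)*(w + 2)^2*(w + 5)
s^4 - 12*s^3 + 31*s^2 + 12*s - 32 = (s - 8)*(s - 4)*(s - 1)*(s + 1)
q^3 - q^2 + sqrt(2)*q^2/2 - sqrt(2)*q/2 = q*(q - 1)*(q + sqrt(2)/2)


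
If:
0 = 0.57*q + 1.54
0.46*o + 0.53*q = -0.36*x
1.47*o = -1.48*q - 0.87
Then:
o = 2.13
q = -2.70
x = 1.26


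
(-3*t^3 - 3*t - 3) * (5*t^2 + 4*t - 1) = -15*t^5 - 12*t^4 - 12*t^3 - 27*t^2 - 9*t + 3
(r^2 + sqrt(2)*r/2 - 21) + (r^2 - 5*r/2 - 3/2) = 2*r^2 - 5*r/2 + sqrt(2)*r/2 - 45/2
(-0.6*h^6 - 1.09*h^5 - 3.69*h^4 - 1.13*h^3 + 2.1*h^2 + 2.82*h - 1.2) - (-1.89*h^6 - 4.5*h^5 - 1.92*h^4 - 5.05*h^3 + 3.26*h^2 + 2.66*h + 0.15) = 1.29*h^6 + 3.41*h^5 - 1.77*h^4 + 3.92*h^3 - 1.16*h^2 + 0.16*h - 1.35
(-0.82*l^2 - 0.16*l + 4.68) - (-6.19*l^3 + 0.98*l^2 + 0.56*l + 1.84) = 6.19*l^3 - 1.8*l^2 - 0.72*l + 2.84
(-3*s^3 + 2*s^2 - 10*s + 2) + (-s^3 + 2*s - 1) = -4*s^3 + 2*s^2 - 8*s + 1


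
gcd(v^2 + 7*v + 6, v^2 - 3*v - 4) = v + 1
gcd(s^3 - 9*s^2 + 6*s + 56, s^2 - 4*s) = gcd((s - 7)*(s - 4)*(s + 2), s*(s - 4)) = s - 4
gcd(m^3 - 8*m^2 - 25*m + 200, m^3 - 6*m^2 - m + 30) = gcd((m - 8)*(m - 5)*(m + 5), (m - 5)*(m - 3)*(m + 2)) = m - 5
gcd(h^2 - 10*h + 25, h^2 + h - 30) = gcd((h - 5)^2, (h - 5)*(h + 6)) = h - 5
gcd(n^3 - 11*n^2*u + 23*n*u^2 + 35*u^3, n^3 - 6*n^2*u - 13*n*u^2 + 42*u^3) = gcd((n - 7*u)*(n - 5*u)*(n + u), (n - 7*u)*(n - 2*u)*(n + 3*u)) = -n + 7*u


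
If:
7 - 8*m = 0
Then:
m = 7/8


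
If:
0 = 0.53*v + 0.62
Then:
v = -1.17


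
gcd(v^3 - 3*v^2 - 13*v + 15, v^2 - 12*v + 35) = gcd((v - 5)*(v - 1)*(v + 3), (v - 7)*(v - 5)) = v - 5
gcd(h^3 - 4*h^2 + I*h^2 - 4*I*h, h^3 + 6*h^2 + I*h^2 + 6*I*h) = h^2 + I*h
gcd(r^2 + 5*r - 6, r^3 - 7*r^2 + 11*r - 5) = r - 1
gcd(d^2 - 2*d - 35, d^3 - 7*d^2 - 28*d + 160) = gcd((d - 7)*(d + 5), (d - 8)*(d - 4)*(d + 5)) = d + 5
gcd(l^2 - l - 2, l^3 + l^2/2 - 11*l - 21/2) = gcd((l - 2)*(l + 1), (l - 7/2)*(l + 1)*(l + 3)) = l + 1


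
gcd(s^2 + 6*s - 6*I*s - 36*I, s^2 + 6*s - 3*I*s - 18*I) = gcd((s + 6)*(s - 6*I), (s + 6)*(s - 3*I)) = s + 6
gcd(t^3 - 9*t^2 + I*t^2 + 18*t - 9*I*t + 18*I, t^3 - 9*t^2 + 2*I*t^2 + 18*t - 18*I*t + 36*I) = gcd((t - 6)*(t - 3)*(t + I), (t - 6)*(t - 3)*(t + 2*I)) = t^2 - 9*t + 18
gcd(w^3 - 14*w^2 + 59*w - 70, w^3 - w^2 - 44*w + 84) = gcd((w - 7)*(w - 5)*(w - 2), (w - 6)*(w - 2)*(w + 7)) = w - 2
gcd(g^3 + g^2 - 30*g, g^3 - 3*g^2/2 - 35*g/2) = g^2 - 5*g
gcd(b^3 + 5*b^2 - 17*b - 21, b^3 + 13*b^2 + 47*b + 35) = b^2 + 8*b + 7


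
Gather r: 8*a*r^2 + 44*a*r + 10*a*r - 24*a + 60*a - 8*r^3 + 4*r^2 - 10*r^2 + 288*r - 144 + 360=36*a - 8*r^3 + r^2*(8*a - 6) + r*(54*a + 288) + 216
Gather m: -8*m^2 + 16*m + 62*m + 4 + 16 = -8*m^2 + 78*m + 20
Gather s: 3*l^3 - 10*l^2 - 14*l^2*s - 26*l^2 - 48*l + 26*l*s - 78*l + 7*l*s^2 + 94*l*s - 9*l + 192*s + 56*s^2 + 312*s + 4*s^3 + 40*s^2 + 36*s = 3*l^3 - 36*l^2 - 135*l + 4*s^3 + s^2*(7*l + 96) + s*(-14*l^2 + 120*l + 540)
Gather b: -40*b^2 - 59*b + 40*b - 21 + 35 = -40*b^2 - 19*b + 14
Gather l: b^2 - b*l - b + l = b^2 - b + l*(1 - b)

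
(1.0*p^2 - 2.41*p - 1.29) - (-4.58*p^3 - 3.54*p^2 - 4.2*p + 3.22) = 4.58*p^3 + 4.54*p^2 + 1.79*p - 4.51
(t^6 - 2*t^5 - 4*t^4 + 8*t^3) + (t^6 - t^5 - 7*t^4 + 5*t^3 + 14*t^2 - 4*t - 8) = 2*t^6 - 3*t^5 - 11*t^4 + 13*t^3 + 14*t^2 - 4*t - 8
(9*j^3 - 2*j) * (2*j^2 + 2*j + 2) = 18*j^5 + 18*j^4 + 14*j^3 - 4*j^2 - 4*j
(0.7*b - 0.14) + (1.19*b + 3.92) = 1.89*b + 3.78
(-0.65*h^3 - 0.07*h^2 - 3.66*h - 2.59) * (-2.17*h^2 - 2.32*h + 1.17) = 1.4105*h^5 + 1.6599*h^4 + 7.3441*h^3 + 14.0296*h^2 + 1.7266*h - 3.0303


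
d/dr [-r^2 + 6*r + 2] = 6 - 2*r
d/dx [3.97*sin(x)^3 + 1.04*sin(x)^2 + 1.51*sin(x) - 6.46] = (11.91*sin(x)^2 + 2.08*sin(x) + 1.51)*cos(x)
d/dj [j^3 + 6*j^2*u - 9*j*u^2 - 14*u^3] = 3*j^2 + 12*j*u - 9*u^2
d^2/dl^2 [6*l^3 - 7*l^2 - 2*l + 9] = 36*l - 14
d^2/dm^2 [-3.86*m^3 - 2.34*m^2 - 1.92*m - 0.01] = -23.16*m - 4.68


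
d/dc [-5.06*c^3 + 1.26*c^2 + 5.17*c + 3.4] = -15.18*c^2 + 2.52*c + 5.17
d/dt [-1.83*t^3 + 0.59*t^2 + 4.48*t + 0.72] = -5.49*t^2 + 1.18*t + 4.48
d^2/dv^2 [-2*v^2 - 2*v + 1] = -4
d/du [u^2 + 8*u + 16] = 2*u + 8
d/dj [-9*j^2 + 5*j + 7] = 5 - 18*j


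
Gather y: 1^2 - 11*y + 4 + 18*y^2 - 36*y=18*y^2 - 47*y + 5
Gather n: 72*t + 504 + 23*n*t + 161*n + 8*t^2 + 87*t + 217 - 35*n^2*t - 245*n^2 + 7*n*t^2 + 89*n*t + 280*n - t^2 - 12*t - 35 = n^2*(-35*t - 245) + n*(7*t^2 + 112*t + 441) + 7*t^2 + 147*t + 686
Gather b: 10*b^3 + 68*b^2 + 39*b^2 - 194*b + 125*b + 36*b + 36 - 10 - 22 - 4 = 10*b^3 + 107*b^2 - 33*b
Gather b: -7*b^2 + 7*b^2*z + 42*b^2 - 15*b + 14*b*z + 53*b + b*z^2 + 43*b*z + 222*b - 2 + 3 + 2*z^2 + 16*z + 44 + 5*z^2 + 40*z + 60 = b^2*(7*z + 35) + b*(z^2 + 57*z + 260) + 7*z^2 + 56*z + 105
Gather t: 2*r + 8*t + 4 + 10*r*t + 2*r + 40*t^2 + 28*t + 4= 4*r + 40*t^2 + t*(10*r + 36) + 8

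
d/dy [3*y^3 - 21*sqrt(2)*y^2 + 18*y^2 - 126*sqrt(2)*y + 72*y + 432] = 9*y^2 - 42*sqrt(2)*y + 36*y - 126*sqrt(2) + 72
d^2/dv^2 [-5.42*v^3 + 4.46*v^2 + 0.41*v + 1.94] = 8.92 - 32.52*v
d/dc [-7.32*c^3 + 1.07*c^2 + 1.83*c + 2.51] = -21.96*c^2 + 2.14*c + 1.83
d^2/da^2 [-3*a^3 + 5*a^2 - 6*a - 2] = 10 - 18*a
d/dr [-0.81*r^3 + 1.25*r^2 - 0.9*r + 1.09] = -2.43*r^2 + 2.5*r - 0.9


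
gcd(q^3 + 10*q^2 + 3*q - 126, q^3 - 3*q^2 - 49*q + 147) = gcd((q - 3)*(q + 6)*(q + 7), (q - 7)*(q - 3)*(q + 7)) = q^2 + 4*q - 21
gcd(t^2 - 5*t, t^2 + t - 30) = t - 5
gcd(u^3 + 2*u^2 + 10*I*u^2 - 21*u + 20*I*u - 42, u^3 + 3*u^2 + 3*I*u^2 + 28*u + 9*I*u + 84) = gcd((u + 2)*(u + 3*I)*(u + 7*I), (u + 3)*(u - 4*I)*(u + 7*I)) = u + 7*I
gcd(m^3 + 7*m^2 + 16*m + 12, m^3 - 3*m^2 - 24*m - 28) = m^2 + 4*m + 4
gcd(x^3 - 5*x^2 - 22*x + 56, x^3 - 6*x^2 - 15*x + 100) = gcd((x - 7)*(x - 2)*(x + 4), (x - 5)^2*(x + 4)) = x + 4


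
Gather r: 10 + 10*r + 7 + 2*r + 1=12*r + 18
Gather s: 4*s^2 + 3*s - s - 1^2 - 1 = 4*s^2 + 2*s - 2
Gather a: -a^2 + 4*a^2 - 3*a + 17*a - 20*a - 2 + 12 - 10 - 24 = 3*a^2 - 6*a - 24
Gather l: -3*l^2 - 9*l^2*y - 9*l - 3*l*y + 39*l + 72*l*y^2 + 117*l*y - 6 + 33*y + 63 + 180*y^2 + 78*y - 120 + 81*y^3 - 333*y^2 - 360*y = l^2*(-9*y - 3) + l*(72*y^2 + 114*y + 30) + 81*y^3 - 153*y^2 - 249*y - 63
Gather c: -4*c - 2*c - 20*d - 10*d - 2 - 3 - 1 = -6*c - 30*d - 6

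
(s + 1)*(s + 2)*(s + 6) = s^3 + 9*s^2 + 20*s + 12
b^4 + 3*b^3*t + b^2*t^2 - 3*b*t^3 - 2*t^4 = (b - t)*(b + t)^2*(b + 2*t)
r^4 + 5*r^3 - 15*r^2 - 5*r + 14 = (r - 2)*(r - 1)*(r + 1)*(r + 7)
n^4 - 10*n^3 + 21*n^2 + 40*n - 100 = (n - 5)^2*(n - 2)*(n + 2)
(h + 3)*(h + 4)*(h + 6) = h^3 + 13*h^2 + 54*h + 72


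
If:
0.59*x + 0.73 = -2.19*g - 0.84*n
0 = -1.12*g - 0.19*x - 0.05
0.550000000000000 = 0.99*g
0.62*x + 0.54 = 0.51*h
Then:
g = 0.56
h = -3.24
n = 0.17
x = -3.54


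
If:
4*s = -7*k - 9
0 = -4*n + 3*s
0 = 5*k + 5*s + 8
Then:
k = -13/15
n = -11/20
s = -11/15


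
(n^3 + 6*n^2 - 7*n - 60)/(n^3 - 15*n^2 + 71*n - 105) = (n^2 + 9*n + 20)/(n^2 - 12*n + 35)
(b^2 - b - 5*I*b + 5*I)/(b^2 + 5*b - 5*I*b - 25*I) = (b - 1)/(b + 5)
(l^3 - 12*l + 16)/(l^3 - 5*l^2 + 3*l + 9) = (l^3 - 12*l + 16)/(l^3 - 5*l^2 + 3*l + 9)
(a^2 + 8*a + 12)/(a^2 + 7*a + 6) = (a + 2)/(a + 1)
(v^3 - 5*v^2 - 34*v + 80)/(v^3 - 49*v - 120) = (v - 2)/(v + 3)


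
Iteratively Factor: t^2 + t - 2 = (t - 1)*(t + 2)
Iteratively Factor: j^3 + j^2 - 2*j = (j)*(j^2 + j - 2) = j*(j + 2)*(j - 1)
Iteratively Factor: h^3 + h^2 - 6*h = (h - 2)*(h^2 + 3*h) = (h - 2)*(h + 3)*(h)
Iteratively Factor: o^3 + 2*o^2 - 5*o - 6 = (o - 2)*(o^2 + 4*o + 3) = (o - 2)*(o + 1)*(o + 3)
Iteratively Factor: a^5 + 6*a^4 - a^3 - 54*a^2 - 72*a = (a)*(a^4 + 6*a^3 - a^2 - 54*a - 72) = a*(a + 4)*(a^3 + 2*a^2 - 9*a - 18) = a*(a + 3)*(a + 4)*(a^2 - a - 6) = a*(a - 3)*(a + 3)*(a + 4)*(a + 2)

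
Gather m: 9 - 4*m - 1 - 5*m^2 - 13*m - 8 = -5*m^2 - 17*m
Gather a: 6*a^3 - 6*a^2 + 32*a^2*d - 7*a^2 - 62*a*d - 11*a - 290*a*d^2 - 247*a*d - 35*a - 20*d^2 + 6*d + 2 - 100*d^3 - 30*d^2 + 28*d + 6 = 6*a^3 + a^2*(32*d - 13) + a*(-290*d^2 - 309*d - 46) - 100*d^3 - 50*d^2 + 34*d + 8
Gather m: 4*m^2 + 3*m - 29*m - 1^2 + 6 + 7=4*m^2 - 26*m + 12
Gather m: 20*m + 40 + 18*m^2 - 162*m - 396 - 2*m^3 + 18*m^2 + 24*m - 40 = -2*m^3 + 36*m^2 - 118*m - 396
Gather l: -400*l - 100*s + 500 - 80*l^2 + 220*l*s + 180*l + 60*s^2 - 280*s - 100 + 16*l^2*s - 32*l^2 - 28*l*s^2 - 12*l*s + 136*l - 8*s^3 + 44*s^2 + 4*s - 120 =l^2*(16*s - 112) + l*(-28*s^2 + 208*s - 84) - 8*s^3 + 104*s^2 - 376*s + 280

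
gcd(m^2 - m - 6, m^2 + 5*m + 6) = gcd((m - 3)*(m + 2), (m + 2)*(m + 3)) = m + 2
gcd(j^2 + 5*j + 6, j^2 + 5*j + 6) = j^2 + 5*j + 6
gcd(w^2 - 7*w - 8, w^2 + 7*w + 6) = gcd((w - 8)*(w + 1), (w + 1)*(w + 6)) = w + 1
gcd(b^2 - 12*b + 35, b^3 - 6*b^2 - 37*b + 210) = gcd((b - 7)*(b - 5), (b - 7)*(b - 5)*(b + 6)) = b^2 - 12*b + 35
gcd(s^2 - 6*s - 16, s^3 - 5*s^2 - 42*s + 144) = s - 8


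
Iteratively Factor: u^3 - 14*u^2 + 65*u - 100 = (u - 4)*(u^2 - 10*u + 25) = (u - 5)*(u - 4)*(u - 5)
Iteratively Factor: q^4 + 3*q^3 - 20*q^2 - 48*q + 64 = (q - 4)*(q^3 + 7*q^2 + 8*q - 16) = (q - 4)*(q + 4)*(q^2 + 3*q - 4) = (q - 4)*(q - 1)*(q + 4)*(q + 4)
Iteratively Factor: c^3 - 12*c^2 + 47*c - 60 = (c - 4)*(c^2 - 8*c + 15) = (c - 4)*(c - 3)*(c - 5)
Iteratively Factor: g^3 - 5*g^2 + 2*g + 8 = (g - 4)*(g^2 - g - 2) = (g - 4)*(g - 2)*(g + 1)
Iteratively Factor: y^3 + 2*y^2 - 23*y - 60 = (y + 3)*(y^2 - y - 20) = (y + 3)*(y + 4)*(y - 5)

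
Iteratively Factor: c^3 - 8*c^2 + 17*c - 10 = (c - 2)*(c^2 - 6*c + 5) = (c - 2)*(c - 1)*(c - 5)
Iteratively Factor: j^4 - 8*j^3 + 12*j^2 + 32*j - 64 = (j - 4)*(j^3 - 4*j^2 - 4*j + 16) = (j - 4)*(j - 2)*(j^2 - 2*j - 8) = (j - 4)^2*(j - 2)*(j + 2)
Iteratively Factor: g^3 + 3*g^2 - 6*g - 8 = (g - 2)*(g^2 + 5*g + 4) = (g - 2)*(g + 1)*(g + 4)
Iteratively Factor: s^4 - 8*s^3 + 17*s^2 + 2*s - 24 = (s - 4)*(s^3 - 4*s^2 + s + 6) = (s - 4)*(s + 1)*(s^2 - 5*s + 6) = (s - 4)*(s - 3)*(s + 1)*(s - 2)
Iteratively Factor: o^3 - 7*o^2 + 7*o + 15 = (o + 1)*(o^2 - 8*o + 15) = (o - 5)*(o + 1)*(o - 3)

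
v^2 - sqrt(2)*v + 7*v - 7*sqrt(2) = (v + 7)*(v - sqrt(2))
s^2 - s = s*(s - 1)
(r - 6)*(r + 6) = r^2 - 36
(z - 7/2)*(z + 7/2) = z^2 - 49/4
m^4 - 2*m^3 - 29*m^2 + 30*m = m*(m - 6)*(m - 1)*(m + 5)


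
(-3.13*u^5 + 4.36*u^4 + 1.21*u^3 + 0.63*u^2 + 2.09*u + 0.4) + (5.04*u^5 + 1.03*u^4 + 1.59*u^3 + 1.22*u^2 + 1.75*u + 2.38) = 1.91*u^5 + 5.39*u^4 + 2.8*u^3 + 1.85*u^2 + 3.84*u + 2.78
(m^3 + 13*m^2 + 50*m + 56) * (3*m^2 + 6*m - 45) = 3*m^5 + 45*m^4 + 183*m^3 - 117*m^2 - 1914*m - 2520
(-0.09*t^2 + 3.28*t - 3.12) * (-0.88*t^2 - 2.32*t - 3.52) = 0.0792*t^4 - 2.6776*t^3 - 4.5472*t^2 - 4.3072*t + 10.9824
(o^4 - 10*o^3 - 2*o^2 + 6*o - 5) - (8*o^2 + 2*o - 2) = o^4 - 10*o^3 - 10*o^2 + 4*o - 3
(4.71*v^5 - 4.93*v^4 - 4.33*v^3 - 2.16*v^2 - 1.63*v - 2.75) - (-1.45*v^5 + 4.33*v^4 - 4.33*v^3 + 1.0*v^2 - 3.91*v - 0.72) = 6.16*v^5 - 9.26*v^4 - 3.16*v^2 + 2.28*v - 2.03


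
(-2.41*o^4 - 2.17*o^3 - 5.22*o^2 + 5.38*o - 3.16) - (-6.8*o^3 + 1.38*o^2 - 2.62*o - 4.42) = -2.41*o^4 + 4.63*o^3 - 6.6*o^2 + 8.0*o + 1.26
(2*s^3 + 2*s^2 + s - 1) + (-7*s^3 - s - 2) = -5*s^3 + 2*s^2 - 3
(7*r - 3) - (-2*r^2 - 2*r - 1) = 2*r^2 + 9*r - 2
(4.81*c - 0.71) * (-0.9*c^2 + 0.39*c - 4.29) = -4.329*c^3 + 2.5149*c^2 - 20.9118*c + 3.0459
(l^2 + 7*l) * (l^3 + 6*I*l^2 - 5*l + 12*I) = l^5 + 7*l^4 + 6*I*l^4 - 5*l^3 + 42*I*l^3 - 35*l^2 + 12*I*l^2 + 84*I*l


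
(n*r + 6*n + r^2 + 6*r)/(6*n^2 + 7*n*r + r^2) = (r + 6)/(6*n + r)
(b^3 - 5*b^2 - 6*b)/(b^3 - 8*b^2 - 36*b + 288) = b*(b + 1)/(b^2 - 2*b - 48)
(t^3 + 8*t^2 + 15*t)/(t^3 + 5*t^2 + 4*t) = (t^2 + 8*t + 15)/(t^2 + 5*t + 4)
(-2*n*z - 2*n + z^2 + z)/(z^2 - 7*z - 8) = (-2*n + z)/(z - 8)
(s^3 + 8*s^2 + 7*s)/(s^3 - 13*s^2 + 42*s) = (s^2 + 8*s + 7)/(s^2 - 13*s + 42)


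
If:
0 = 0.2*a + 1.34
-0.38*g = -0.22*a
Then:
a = -6.70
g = -3.88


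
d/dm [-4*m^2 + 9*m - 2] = 9 - 8*m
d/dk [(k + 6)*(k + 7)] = 2*k + 13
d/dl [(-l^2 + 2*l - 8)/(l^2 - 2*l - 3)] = 22*(l - 1)/(-l^2 + 2*l + 3)^2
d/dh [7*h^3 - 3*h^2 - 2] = 3*h*(7*h - 2)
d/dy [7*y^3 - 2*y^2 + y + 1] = 21*y^2 - 4*y + 1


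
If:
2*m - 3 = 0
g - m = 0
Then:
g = 3/2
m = 3/2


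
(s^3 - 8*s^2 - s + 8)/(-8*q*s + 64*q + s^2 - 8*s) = (1 - s^2)/(8*q - s)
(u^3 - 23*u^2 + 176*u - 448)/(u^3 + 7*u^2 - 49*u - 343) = (u^2 - 16*u + 64)/(u^2 + 14*u + 49)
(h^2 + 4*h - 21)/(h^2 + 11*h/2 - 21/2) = 2*(h - 3)/(2*h - 3)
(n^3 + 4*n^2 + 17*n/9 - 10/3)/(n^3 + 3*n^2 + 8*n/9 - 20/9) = (n + 3)/(n + 2)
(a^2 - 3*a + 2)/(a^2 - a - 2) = (a - 1)/(a + 1)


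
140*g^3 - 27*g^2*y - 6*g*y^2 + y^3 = (-7*g + y)*(-4*g + y)*(5*g + y)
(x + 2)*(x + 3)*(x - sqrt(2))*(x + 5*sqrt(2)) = x^4 + 5*x^3 + 4*sqrt(2)*x^3 - 4*x^2 + 20*sqrt(2)*x^2 - 50*x + 24*sqrt(2)*x - 60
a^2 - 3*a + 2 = (a - 2)*(a - 1)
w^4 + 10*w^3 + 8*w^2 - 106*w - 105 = (w - 3)*(w + 1)*(w + 5)*(w + 7)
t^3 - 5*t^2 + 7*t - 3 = (t - 3)*(t - 1)^2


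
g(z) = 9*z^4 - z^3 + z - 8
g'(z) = 36*z^3 - 3*z^2 + 1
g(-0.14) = -8.13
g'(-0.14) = 0.84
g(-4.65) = 4295.69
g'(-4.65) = -3683.47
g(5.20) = 6437.05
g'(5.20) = 4981.77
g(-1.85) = 101.90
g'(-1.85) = -237.21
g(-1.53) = 43.37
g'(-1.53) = -134.96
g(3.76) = 1741.45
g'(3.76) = 1872.25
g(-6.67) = 18095.43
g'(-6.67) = -10815.14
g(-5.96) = 11553.81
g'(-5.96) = -7727.08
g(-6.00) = 11866.00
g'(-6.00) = -7883.00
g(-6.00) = 11866.00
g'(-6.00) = -7883.00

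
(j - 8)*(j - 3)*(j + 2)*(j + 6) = j^4 - 3*j^3 - 52*j^2 + 60*j + 288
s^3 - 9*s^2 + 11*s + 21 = (s - 7)*(s - 3)*(s + 1)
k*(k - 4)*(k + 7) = k^3 + 3*k^2 - 28*k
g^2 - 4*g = g*(g - 4)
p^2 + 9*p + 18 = (p + 3)*(p + 6)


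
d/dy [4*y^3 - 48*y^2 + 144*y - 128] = 12*y^2 - 96*y + 144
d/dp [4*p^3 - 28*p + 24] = 12*p^2 - 28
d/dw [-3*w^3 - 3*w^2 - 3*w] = -9*w^2 - 6*w - 3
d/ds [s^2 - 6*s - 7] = 2*s - 6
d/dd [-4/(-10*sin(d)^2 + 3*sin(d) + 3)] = 4*(3 - 20*sin(d))*cos(d)/(-10*sin(d)^2 + 3*sin(d) + 3)^2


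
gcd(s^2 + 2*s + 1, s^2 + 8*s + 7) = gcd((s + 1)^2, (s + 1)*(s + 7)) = s + 1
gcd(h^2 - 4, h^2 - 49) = 1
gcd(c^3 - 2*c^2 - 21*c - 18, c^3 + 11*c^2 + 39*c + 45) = c + 3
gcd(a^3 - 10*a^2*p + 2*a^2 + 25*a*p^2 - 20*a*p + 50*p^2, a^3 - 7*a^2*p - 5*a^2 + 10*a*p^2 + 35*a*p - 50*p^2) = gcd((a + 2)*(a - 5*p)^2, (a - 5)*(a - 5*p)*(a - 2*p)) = -a + 5*p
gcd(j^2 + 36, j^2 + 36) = j^2 + 36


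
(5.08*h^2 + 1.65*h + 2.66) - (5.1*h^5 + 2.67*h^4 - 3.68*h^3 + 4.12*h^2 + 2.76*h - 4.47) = -5.1*h^5 - 2.67*h^4 + 3.68*h^3 + 0.96*h^2 - 1.11*h + 7.13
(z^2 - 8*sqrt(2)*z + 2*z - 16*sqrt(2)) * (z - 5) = z^3 - 8*sqrt(2)*z^2 - 3*z^2 - 10*z + 24*sqrt(2)*z + 80*sqrt(2)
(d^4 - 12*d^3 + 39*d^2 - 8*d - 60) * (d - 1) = d^5 - 13*d^4 + 51*d^3 - 47*d^2 - 52*d + 60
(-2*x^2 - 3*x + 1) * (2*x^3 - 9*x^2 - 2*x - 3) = -4*x^5 + 12*x^4 + 33*x^3 + 3*x^2 + 7*x - 3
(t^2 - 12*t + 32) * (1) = t^2 - 12*t + 32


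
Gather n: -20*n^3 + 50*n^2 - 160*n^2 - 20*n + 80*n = -20*n^3 - 110*n^2 + 60*n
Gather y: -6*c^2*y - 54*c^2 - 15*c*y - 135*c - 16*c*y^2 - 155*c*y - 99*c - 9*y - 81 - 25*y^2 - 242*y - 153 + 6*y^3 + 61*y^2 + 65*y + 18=-54*c^2 - 234*c + 6*y^3 + y^2*(36 - 16*c) + y*(-6*c^2 - 170*c - 186) - 216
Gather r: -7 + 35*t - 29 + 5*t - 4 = 40*t - 40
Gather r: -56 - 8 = -64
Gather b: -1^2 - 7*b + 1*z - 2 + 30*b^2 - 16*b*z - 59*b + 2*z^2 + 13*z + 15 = 30*b^2 + b*(-16*z - 66) + 2*z^2 + 14*z + 12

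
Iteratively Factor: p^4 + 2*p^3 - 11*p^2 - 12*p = (p - 3)*(p^3 + 5*p^2 + 4*p) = (p - 3)*(p + 4)*(p^2 + p) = p*(p - 3)*(p + 4)*(p + 1)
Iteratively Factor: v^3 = (v)*(v^2) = v^2*(v)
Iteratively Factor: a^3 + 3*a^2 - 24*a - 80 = (a - 5)*(a^2 + 8*a + 16) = (a - 5)*(a + 4)*(a + 4)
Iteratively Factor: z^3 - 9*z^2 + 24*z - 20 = (z - 5)*(z^2 - 4*z + 4) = (z - 5)*(z - 2)*(z - 2)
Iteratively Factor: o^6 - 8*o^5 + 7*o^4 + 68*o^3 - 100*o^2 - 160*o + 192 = (o - 3)*(o^5 - 5*o^4 - 8*o^3 + 44*o^2 + 32*o - 64) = (o - 3)*(o - 1)*(o^4 - 4*o^3 - 12*o^2 + 32*o + 64) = (o - 4)*(o - 3)*(o - 1)*(o^3 - 12*o - 16) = (o - 4)^2*(o - 3)*(o - 1)*(o^2 + 4*o + 4) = (o - 4)^2*(o - 3)*(o - 1)*(o + 2)*(o + 2)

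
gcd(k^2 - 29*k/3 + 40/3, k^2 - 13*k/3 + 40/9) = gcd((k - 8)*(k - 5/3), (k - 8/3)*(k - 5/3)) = k - 5/3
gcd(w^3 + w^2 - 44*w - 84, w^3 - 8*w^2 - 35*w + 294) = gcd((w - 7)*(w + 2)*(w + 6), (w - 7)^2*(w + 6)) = w^2 - w - 42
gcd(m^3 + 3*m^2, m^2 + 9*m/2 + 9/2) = m + 3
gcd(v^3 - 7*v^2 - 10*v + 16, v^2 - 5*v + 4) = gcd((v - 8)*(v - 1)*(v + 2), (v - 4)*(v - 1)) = v - 1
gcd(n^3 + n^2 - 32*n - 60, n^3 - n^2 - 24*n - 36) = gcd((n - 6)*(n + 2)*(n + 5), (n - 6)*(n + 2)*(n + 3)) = n^2 - 4*n - 12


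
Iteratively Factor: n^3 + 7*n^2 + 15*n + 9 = (n + 1)*(n^2 + 6*n + 9) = (n + 1)*(n + 3)*(n + 3)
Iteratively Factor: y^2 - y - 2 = (y + 1)*(y - 2)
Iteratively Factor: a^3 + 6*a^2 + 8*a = (a + 4)*(a^2 + 2*a) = a*(a + 4)*(a + 2)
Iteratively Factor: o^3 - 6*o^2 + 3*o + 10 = (o + 1)*(o^2 - 7*o + 10) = (o - 2)*(o + 1)*(o - 5)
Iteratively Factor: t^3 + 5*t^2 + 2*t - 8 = (t - 1)*(t^2 + 6*t + 8) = (t - 1)*(t + 4)*(t + 2)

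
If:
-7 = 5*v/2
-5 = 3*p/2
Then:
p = -10/3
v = -14/5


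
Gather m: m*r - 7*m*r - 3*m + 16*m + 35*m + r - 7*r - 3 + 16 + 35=m*(48 - 6*r) - 6*r + 48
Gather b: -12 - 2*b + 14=2 - 2*b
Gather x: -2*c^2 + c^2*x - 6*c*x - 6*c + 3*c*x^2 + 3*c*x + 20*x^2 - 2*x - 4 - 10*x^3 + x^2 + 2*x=-2*c^2 - 6*c - 10*x^3 + x^2*(3*c + 21) + x*(c^2 - 3*c) - 4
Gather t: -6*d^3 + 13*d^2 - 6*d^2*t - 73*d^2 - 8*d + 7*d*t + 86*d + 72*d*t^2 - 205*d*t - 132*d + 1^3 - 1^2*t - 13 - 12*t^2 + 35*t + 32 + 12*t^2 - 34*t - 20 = -6*d^3 - 60*d^2 + 72*d*t^2 - 54*d + t*(-6*d^2 - 198*d)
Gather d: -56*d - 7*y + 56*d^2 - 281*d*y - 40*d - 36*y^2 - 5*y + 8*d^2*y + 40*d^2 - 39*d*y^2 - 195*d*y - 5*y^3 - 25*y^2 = d^2*(8*y + 96) + d*(-39*y^2 - 476*y - 96) - 5*y^3 - 61*y^2 - 12*y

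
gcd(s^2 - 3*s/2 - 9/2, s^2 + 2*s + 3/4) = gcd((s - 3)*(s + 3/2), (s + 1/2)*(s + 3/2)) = s + 3/2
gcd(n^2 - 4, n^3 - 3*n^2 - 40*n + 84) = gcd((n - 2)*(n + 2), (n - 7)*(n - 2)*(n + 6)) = n - 2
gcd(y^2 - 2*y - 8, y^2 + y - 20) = y - 4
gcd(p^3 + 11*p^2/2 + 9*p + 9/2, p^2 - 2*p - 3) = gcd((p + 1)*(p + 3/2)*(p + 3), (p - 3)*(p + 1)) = p + 1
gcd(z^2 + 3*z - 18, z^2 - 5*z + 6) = z - 3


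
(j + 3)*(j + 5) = j^2 + 8*j + 15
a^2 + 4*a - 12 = (a - 2)*(a + 6)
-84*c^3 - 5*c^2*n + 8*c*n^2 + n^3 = (-3*c + n)*(4*c + n)*(7*c + n)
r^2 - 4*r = r*(r - 4)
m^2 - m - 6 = (m - 3)*(m + 2)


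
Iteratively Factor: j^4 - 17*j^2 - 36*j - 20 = (j + 2)*(j^3 - 2*j^2 - 13*j - 10) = (j + 1)*(j + 2)*(j^2 - 3*j - 10) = (j - 5)*(j + 1)*(j + 2)*(j + 2)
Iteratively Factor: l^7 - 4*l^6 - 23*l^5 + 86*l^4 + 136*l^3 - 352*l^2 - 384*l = (l - 3)*(l^6 - l^5 - 26*l^4 + 8*l^3 + 160*l^2 + 128*l) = l*(l - 3)*(l^5 - l^4 - 26*l^3 + 8*l^2 + 160*l + 128) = l*(l - 3)*(l + 4)*(l^4 - 5*l^3 - 6*l^2 + 32*l + 32) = l*(l - 3)*(l + 1)*(l + 4)*(l^3 - 6*l^2 + 32) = l*(l - 3)*(l + 1)*(l + 2)*(l + 4)*(l^2 - 8*l + 16) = l*(l - 4)*(l - 3)*(l + 1)*(l + 2)*(l + 4)*(l - 4)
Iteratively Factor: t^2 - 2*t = (t)*(t - 2)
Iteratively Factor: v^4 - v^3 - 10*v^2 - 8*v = (v + 2)*(v^3 - 3*v^2 - 4*v) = (v - 4)*(v + 2)*(v^2 + v) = (v - 4)*(v + 1)*(v + 2)*(v)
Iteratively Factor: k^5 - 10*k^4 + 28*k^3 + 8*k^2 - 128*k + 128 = (k - 2)*(k^4 - 8*k^3 + 12*k^2 + 32*k - 64) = (k - 2)^2*(k^3 - 6*k^2 + 32) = (k - 2)^2*(k + 2)*(k^2 - 8*k + 16) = (k - 4)*(k - 2)^2*(k + 2)*(k - 4)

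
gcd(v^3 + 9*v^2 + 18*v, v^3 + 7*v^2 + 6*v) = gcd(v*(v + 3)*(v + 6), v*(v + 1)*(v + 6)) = v^2 + 6*v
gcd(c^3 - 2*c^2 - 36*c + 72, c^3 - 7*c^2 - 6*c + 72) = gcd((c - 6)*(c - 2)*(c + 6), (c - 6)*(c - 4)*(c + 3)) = c - 6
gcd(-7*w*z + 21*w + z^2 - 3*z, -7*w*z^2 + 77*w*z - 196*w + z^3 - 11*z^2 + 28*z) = -7*w + z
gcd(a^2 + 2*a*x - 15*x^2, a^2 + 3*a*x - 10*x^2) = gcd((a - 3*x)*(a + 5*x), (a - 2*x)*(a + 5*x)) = a + 5*x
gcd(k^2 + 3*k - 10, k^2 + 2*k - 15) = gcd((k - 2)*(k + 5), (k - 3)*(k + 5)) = k + 5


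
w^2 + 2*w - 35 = (w - 5)*(w + 7)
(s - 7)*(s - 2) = s^2 - 9*s + 14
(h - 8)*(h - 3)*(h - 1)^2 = h^4 - 13*h^3 + 47*h^2 - 59*h + 24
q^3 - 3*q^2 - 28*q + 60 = (q - 6)*(q - 2)*(q + 5)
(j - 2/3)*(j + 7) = j^2 + 19*j/3 - 14/3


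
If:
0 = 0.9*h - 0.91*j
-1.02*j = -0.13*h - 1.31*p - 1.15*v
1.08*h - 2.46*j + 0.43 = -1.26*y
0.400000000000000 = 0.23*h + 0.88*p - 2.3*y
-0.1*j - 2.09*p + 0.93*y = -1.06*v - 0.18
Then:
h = 0.20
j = 0.19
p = 0.06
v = 0.08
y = -0.13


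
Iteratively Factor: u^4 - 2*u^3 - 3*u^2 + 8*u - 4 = (u - 1)*(u^3 - u^2 - 4*u + 4) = (u - 1)*(u + 2)*(u^2 - 3*u + 2) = (u - 1)^2*(u + 2)*(u - 2)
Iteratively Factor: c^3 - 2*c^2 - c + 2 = (c - 1)*(c^2 - c - 2) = (c - 1)*(c + 1)*(c - 2)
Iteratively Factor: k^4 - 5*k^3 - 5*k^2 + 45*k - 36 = (k - 3)*(k^3 - 2*k^2 - 11*k + 12) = (k - 3)*(k + 3)*(k^2 - 5*k + 4) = (k - 4)*(k - 3)*(k + 3)*(k - 1)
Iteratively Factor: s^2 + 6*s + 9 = (s + 3)*(s + 3)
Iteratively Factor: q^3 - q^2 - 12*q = (q - 4)*(q^2 + 3*q) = (q - 4)*(q + 3)*(q)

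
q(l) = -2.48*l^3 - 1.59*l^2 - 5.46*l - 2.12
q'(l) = -7.44*l^2 - 3.18*l - 5.46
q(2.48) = -63.27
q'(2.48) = -59.11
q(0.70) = -7.57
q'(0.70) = -11.33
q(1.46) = -21.20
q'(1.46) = -25.96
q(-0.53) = 0.70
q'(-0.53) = -5.86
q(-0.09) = -1.64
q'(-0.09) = -5.23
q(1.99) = -38.83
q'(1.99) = -41.25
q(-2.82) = 56.25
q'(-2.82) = -55.66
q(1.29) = -17.13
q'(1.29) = -21.94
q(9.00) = -1987.97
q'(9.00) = -636.72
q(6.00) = -627.80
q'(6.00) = -292.38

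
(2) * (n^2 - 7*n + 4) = 2*n^2 - 14*n + 8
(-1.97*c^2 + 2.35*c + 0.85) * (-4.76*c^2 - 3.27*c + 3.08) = 9.3772*c^4 - 4.7441*c^3 - 17.7981*c^2 + 4.4585*c + 2.618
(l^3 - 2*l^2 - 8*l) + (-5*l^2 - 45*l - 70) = l^3 - 7*l^2 - 53*l - 70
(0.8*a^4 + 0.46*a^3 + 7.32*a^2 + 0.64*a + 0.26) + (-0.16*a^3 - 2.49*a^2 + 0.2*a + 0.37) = 0.8*a^4 + 0.3*a^3 + 4.83*a^2 + 0.84*a + 0.63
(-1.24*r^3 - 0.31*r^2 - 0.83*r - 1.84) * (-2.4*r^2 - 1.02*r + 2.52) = 2.976*r^5 + 2.0088*r^4 - 0.8166*r^3 + 4.4814*r^2 - 0.2148*r - 4.6368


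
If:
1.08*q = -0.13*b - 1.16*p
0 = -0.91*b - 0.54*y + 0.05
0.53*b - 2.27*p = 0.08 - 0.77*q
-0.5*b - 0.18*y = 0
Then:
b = -0.08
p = -0.04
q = 0.05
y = 0.24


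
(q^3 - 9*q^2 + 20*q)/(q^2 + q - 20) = q*(q - 5)/(q + 5)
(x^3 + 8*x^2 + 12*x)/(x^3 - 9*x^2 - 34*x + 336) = x*(x + 2)/(x^2 - 15*x + 56)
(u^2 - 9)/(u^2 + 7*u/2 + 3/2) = 2*(u - 3)/(2*u + 1)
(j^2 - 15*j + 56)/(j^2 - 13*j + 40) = (j - 7)/(j - 5)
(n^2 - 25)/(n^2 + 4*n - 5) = (n - 5)/(n - 1)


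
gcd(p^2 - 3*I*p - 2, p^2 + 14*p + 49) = 1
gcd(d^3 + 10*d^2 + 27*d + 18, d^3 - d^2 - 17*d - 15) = d^2 + 4*d + 3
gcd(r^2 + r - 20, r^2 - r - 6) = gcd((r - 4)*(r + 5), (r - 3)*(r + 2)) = 1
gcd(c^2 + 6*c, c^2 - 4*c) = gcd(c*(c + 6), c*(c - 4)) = c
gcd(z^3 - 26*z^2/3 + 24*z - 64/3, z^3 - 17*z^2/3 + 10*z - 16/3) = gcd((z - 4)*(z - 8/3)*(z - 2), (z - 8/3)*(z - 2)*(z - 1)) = z^2 - 14*z/3 + 16/3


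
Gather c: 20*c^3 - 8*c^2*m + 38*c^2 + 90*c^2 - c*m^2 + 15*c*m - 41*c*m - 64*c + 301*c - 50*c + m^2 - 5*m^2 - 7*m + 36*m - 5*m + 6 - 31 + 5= 20*c^3 + c^2*(128 - 8*m) + c*(-m^2 - 26*m + 187) - 4*m^2 + 24*m - 20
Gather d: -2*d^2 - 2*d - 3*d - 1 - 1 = -2*d^2 - 5*d - 2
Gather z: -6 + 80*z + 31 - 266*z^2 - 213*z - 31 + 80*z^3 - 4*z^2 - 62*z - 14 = 80*z^3 - 270*z^2 - 195*z - 20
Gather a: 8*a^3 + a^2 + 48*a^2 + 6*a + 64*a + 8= 8*a^3 + 49*a^2 + 70*a + 8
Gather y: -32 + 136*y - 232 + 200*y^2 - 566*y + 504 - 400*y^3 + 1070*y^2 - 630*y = -400*y^3 + 1270*y^2 - 1060*y + 240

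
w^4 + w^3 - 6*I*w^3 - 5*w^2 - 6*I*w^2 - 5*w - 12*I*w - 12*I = (w + 1)*(w - 4*I)*(w - 3*I)*(w + I)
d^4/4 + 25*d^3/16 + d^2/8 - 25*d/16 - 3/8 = (d/4 + 1/4)*(d - 1)*(d + 1/4)*(d + 6)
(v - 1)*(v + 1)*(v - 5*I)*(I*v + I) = I*v^4 + 5*v^3 + I*v^3 + 5*v^2 - I*v^2 - 5*v - I*v - 5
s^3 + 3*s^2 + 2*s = s*(s + 1)*(s + 2)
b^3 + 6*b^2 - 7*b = b*(b - 1)*(b + 7)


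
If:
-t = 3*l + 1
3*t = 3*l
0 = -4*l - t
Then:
No Solution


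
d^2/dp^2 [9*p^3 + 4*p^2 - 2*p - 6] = 54*p + 8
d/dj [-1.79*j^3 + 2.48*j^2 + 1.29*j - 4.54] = -5.37*j^2 + 4.96*j + 1.29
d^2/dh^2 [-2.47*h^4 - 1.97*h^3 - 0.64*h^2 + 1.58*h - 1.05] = -29.64*h^2 - 11.82*h - 1.28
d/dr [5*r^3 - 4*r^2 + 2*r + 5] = 15*r^2 - 8*r + 2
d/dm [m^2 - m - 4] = 2*m - 1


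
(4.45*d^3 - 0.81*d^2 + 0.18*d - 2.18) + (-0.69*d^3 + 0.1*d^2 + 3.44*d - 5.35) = 3.76*d^3 - 0.71*d^2 + 3.62*d - 7.53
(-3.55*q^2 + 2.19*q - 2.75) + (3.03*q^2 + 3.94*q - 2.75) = -0.52*q^2 + 6.13*q - 5.5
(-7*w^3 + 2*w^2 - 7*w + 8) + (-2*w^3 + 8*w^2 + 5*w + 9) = -9*w^3 + 10*w^2 - 2*w + 17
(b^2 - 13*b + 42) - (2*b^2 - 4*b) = -b^2 - 9*b + 42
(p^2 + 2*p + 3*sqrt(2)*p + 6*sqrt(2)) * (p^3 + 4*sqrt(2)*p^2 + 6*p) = p^5 + 2*p^4 + 7*sqrt(2)*p^4 + 14*sqrt(2)*p^3 + 30*p^3 + 18*sqrt(2)*p^2 + 60*p^2 + 36*sqrt(2)*p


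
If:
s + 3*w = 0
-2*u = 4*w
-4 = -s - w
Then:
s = 6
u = 4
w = -2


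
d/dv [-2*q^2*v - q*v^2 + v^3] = -2*q^2 - 2*q*v + 3*v^2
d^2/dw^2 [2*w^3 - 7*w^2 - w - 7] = 12*w - 14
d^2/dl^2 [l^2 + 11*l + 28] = 2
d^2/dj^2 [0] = 0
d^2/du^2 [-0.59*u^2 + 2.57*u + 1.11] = -1.18000000000000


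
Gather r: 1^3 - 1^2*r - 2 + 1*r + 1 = 0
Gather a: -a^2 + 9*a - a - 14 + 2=-a^2 + 8*a - 12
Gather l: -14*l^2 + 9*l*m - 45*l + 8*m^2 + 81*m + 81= -14*l^2 + l*(9*m - 45) + 8*m^2 + 81*m + 81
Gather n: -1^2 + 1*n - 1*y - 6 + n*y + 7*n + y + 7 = n*(y + 8)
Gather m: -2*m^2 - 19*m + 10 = -2*m^2 - 19*m + 10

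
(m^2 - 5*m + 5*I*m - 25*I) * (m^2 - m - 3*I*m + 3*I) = m^4 - 6*m^3 + 2*I*m^3 + 20*m^2 - 12*I*m^2 - 90*m + 10*I*m + 75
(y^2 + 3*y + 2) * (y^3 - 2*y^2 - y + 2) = y^5 + y^4 - 5*y^3 - 5*y^2 + 4*y + 4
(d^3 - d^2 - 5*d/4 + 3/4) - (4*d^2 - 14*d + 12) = d^3 - 5*d^2 + 51*d/4 - 45/4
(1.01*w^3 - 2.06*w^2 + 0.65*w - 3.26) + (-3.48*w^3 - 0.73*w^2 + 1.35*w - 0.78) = -2.47*w^3 - 2.79*w^2 + 2.0*w - 4.04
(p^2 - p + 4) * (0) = 0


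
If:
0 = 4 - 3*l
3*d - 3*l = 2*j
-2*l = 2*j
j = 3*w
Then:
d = 4/9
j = -4/3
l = 4/3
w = -4/9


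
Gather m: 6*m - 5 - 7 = 6*m - 12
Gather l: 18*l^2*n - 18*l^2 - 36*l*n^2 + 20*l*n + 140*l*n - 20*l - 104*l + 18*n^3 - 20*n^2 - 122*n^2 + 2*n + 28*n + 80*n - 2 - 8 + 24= l^2*(18*n - 18) + l*(-36*n^2 + 160*n - 124) + 18*n^3 - 142*n^2 + 110*n + 14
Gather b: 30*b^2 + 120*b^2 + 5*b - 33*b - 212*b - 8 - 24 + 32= 150*b^2 - 240*b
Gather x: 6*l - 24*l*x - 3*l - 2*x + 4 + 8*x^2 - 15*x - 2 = 3*l + 8*x^2 + x*(-24*l - 17) + 2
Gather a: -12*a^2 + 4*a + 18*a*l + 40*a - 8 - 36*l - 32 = -12*a^2 + a*(18*l + 44) - 36*l - 40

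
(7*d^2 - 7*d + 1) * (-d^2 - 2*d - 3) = -7*d^4 - 7*d^3 - 8*d^2 + 19*d - 3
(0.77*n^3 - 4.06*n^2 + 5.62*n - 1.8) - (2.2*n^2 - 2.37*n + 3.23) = 0.77*n^3 - 6.26*n^2 + 7.99*n - 5.03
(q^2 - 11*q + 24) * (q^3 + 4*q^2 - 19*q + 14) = q^5 - 7*q^4 - 39*q^3 + 319*q^2 - 610*q + 336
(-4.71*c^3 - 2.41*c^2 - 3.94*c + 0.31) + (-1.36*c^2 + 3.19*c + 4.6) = -4.71*c^3 - 3.77*c^2 - 0.75*c + 4.91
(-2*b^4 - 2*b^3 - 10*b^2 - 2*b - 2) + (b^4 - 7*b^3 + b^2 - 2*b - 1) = -b^4 - 9*b^3 - 9*b^2 - 4*b - 3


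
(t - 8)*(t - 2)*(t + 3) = t^3 - 7*t^2 - 14*t + 48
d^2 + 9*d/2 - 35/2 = (d - 5/2)*(d + 7)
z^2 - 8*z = z*(z - 8)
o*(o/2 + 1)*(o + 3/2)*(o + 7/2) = o^4/2 + 7*o^3/2 + 61*o^2/8 + 21*o/4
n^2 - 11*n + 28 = (n - 7)*(n - 4)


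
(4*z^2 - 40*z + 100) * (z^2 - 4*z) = 4*z^4 - 56*z^3 + 260*z^2 - 400*z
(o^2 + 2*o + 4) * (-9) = -9*o^2 - 18*o - 36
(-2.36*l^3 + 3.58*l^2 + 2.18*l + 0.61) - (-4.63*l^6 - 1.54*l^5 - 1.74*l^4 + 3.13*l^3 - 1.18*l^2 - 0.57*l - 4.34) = 4.63*l^6 + 1.54*l^5 + 1.74*l^4 - 5.49*l^3 + 4.76*l^2 + 2.75*l + 4.95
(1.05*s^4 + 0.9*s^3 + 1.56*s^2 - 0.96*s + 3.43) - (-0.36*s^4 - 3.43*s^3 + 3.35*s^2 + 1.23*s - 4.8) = 1.41*s^4 + 4.33*s^3 - 1.79*s^2 - 2.19*s + 8.23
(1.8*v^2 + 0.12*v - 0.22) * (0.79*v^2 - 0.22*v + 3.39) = 1.422*v^4 - 0.3012*v^3 + 5.9018*v^2 + 0.4552*v - 0.7458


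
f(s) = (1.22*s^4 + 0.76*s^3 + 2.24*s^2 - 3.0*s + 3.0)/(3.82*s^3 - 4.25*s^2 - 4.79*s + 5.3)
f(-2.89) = -0.89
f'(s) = (-11.46*s^2 + 8.5*s + 4.79)*(1.22*s^4 + 0.76*s^3 + 2.24*s^2 - 3.0*s + 3.0)/(3.82*s^3 - 4.25*s^2 - 4.79*s + 5.3)^2 + (4.88*s^3 + 2.28*s^2 + 4.48*s - 3.0)/(3.82*s^3 - 4.25*s^2 - 4.79*s + 5.3)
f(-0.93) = 2.67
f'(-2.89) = 0.10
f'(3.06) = -0.17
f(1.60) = 6.26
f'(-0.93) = -14.61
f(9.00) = 3.63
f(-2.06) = -0.94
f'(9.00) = 0.29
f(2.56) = 2.57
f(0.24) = 0.61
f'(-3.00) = 0.13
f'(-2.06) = -0.34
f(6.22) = 2.85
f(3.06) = 2.38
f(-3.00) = -0.91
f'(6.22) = 0.26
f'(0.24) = 0.52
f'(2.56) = -0.66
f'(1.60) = -16.04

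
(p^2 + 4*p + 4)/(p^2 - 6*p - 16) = (p + 2)/(p - 8)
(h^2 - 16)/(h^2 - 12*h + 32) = (h + 4)/(h - 8)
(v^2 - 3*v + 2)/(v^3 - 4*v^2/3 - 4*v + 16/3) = 3*(v - 1)/(3*v^2 + 2*v - 8)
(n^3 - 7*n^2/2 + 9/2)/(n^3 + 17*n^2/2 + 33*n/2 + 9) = (2*n^2 - 9*n + 9)/(2*n^2 + 15*n + 18)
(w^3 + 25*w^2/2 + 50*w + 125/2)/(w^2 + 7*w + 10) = (2*w^2 + 15*w + 25)/(2*(w + 2))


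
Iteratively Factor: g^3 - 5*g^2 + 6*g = (g - 2)*(g^2 - 3*g) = g*(g - 2)*(g - 3)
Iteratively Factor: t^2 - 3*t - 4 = (t - 4)*(t + 1)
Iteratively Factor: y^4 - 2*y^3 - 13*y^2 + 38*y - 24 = (y - 2)*(y^3 - 13*y + 12) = (y - 3)*(y - 2)*(y^2 + 3*y - 4) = (y - 3)*(y - 2)*(y - 1)*(y + 4)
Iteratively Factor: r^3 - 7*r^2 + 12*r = (r - 4)*(r^2 - 3*r) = r*(r - 4)*(r - 3)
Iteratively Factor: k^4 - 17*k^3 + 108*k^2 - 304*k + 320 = (k - 5)*(k^3 - 12*k^2 + 48*k - 64) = (k - 5)*(k - 4)*(k^2 - 8*k + 16) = (k - 5)*(k - 4)^2*(k - 4)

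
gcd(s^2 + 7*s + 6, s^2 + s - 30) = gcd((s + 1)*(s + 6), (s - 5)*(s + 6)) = s + 6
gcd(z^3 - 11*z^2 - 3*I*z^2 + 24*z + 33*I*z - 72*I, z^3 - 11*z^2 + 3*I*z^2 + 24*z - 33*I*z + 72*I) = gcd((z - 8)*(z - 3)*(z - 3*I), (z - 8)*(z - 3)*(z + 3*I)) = z^2 - 11*z + 24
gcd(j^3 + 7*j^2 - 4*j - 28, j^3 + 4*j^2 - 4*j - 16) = j^2 - 4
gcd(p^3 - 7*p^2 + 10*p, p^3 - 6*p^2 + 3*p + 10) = p^2 - 7*p + 10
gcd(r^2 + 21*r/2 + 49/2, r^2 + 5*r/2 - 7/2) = r + 7/2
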